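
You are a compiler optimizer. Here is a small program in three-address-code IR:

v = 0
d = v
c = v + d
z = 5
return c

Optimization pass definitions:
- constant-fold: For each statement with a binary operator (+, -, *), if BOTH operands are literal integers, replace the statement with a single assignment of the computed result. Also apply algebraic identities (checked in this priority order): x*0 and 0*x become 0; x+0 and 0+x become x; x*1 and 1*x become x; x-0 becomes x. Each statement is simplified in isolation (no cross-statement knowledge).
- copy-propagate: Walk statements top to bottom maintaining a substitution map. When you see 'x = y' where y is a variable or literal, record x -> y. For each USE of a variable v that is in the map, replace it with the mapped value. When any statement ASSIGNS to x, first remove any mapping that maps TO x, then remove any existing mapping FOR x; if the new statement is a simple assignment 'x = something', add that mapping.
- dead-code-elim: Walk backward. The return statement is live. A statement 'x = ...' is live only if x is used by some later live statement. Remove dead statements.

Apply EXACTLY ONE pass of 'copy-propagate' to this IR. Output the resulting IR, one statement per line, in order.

Answer: v = 0
d = 0
c = 0 + 0
z = 5
return c

Derivation:
Applying copy-propagate statement-by-statement:
  [1] v = 0  (unchanged)
  [2] d = v  -> d = 0
  [3] c = v + d  -> c = 0 + 0
  [4] z = 5  (unchanged)
  [5] return c  (unchanged)
Result (5 stmts):
  v = 0
  d = 0
  c = 0 + 0
  z = 5
  return c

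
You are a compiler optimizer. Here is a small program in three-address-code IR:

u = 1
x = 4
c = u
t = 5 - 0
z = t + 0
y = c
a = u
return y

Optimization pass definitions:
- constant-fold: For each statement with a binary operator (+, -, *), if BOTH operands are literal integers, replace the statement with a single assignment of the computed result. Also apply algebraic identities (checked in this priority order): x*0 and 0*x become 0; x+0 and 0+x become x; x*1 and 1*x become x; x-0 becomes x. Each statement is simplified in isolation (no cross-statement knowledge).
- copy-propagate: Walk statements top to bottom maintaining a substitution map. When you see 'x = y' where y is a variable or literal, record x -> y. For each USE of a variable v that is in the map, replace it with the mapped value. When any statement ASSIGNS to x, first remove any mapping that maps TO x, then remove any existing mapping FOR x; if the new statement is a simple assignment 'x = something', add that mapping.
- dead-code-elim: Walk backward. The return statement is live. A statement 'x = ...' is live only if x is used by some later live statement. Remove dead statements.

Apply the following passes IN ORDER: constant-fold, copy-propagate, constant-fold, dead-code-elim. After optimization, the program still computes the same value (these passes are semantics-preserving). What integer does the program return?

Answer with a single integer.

Initial IR:
  u = 1
  x = 4
  c = u
  t = 5 - 0
  z = t + 0
  y = c
  a = u
  return y
After constant-fold (8 stmts):
  u = 1
  x = 4
  c = u
  t = 5
  z = t
  y = c
  a = u
  return y
After copy-propagate (8 stmts):
  u = 1
  x = 4
  c = 1
  t = 5
  z = 5
  y = 1
  a = 1
  return 1
After constant-fold (8 stmts):
  u = 1
  x = 4
  c = 1
  t = 5
  z = 5
  y = 1
  a = 1
  return 1
After dead-code-elim (1 stmts):
  return 1
Evaluate:
  u = 1  =>  u = 1
  x = 4  =>  x = 4
  c = u  =>  c = 1
  t = 5 - 0  =>  t = 5
  z = t + 0  =>  z = 5
  y = c  =>  y = 1
  a = u  =>  a = 1
  return y = 1

Answer: 1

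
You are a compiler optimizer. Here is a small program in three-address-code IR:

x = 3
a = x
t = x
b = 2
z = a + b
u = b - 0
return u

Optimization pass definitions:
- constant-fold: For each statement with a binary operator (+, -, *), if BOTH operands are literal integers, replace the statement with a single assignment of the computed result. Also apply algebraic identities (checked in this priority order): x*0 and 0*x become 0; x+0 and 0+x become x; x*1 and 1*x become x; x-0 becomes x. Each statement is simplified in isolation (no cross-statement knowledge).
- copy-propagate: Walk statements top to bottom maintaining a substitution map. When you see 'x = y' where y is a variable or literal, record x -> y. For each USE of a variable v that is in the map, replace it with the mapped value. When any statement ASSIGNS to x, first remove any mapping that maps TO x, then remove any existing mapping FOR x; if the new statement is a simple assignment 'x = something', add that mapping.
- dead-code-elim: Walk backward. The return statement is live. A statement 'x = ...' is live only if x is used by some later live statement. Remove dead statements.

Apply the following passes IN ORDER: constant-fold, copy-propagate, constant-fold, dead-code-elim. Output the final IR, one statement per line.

Answer: return 2

Derivation:
Initial IR:
  x = 3
  a = x
  t = x
  b = 2
  z = a + b
  u = b - 0
  return u
After constant-fold (7 stmts):
  x = 3
  a = x
  t = x
  b = 2
  z = a + b
  u = b
  return u
After copy-propagate (7 stmts):
  x = 3
  a = 3
  t = 3
  b = 2
  z = 3 + 2
  u = 2
  return 2
After constant-fold (7 stmts):
  x = 3
  a = 3
  t = 3
  b = 2
  z = 5
  u = 2
  return 2
After dead-code-elim (1 stmts):
  return 2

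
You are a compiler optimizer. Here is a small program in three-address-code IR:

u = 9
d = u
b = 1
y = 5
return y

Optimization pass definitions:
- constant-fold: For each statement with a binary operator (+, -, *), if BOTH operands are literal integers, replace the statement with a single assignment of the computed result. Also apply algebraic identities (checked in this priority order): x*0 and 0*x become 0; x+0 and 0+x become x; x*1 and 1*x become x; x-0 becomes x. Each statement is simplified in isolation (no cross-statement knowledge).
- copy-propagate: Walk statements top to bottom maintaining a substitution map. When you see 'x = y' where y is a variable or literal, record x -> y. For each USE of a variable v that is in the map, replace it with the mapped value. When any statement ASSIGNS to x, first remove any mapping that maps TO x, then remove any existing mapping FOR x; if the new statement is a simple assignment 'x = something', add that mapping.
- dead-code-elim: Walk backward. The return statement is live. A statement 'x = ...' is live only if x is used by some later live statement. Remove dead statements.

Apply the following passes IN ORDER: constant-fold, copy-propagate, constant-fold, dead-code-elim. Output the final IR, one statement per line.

Initial IR:
  u = 9
  d = u
  b = 1
  y = 5
  return y
After constant-fold (5 stmts):
  u = 9
  d = u
  b = 1
  y = 5
  return y
After copy-propagate (5 stmts):
  u = 9
  d = 9
  b = 1
  y = 5
  return 5
After constant-fold (5 stmts):
  u = 9
  d = 9
  b = 1
  y = 5
  return 5
After dead-code-elim (1 stmts):
  return 5

Answer: return 5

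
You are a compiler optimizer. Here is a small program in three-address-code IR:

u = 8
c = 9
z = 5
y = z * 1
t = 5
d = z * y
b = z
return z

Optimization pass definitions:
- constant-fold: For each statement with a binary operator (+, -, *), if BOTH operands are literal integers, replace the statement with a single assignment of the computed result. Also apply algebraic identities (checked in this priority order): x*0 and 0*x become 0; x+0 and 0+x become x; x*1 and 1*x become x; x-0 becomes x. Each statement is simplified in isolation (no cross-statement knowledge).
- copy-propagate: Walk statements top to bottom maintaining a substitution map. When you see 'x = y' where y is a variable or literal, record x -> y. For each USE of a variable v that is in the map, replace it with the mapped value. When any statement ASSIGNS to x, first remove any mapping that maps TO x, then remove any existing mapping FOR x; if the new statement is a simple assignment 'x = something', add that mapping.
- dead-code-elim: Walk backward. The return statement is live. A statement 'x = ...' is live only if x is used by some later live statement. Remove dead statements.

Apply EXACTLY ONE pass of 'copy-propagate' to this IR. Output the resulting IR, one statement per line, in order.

Applying copy-propagate statement-by-statement:
  [1] u = 8  (unchanged)
  [2] c = 9  (unchanged)
  [3] z = 5  (unchanged)
  [4] y = z * 1  -> y = 5 * 1
  [5] t = 5  (unchanged)
  [6] d = z * y  -> d = 5 * y
  [7] b = z  -> b = 5
  [8] return z  -> return 5
Result (8 stmts):
  u = 8
  c = 9
  z = 5
  y = 5 * 1
  t = 5
  d = 5 * y
  b = 5
  return 5

Answer: u = 8
c = 9
z = 5
y = 5 * 1
t = 5
d = 5 * y
b = 5
return 5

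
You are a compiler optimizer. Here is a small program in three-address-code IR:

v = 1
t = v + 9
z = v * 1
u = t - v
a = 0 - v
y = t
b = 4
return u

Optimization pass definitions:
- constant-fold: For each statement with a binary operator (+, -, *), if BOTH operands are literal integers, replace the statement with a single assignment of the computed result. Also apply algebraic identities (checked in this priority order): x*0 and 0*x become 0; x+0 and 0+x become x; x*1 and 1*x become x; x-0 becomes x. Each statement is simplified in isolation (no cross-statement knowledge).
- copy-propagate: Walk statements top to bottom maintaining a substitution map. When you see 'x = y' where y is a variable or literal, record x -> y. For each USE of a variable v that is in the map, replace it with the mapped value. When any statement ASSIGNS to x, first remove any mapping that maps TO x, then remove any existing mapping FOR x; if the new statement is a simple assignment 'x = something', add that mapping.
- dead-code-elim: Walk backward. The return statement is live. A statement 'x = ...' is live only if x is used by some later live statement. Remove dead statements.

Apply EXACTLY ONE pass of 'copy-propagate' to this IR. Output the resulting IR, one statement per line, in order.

Answer: v = 1
t = 1 + 9
z = 1 * 1
u = t - 1
a = 0 - 1
y = t
b = 4
return u

Derivation:
Applying copy-propagate statement-by-statement:
  [1] v = 1  (unchanged)
  [2] t = v + 9  -> t = 1 + 9
  [3] z = v * 1  -> z = 1 * 1
  [4] u = t - v  -> u = t - 1
  [5] a = 0 - v  -> a = 0 - 1
  [6] y = t  (unchanged)
  [7] b = 4  (unchanged)
  [8] return u  (unchanged)
Result (8 stmts):
  v = 1
  t = 1 + 9
  z = 1 * 1
  u = t - 1
  a = 0 - 1
  y = t
  b = 4
  return u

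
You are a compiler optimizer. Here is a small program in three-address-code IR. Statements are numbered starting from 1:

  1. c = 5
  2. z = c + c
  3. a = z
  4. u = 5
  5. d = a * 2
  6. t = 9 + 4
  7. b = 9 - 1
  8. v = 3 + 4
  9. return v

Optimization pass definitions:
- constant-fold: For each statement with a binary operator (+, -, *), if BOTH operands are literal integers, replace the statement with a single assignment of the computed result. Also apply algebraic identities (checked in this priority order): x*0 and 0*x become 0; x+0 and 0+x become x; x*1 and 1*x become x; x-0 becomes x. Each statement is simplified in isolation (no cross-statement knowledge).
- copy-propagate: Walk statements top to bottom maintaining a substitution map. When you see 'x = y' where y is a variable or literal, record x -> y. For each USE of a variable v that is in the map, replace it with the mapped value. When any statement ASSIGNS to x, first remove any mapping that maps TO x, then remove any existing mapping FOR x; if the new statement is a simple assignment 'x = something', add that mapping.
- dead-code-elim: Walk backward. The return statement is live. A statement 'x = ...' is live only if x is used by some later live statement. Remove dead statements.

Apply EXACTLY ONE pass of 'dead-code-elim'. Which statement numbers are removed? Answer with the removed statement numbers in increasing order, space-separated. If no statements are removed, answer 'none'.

Backward liveness scan:
Stmt 1 'c = 5': DEAD (c not in live set [])
Stmt 2 'z = c + c': DEAD (z not in live set [])
Stmt 3 'a = z': DEAD (a not in live set [])
Stmt 4 'u = 5': DEAD (u not in live set [])
Stmt 5 'd = a * 2': DEAD (d not in live set [])
Stmt 6 't = 9 + 4': DEAD (t not in live set [])
Stmt 7 'b = 9 - 1': DEAD (b not in live set [])
Stmt 8 'v = 3 + 4': KEEP (v is live); live-in = []
Stmt 9 'return v': KEEP (return); live-in = ['v']
Removed statement numbers: [1, 2, 3, 4, 5, 6, 7]
Surviving IR:
  v = 3 + 4
  return v

Answer: 1 2 3 4 5 6 7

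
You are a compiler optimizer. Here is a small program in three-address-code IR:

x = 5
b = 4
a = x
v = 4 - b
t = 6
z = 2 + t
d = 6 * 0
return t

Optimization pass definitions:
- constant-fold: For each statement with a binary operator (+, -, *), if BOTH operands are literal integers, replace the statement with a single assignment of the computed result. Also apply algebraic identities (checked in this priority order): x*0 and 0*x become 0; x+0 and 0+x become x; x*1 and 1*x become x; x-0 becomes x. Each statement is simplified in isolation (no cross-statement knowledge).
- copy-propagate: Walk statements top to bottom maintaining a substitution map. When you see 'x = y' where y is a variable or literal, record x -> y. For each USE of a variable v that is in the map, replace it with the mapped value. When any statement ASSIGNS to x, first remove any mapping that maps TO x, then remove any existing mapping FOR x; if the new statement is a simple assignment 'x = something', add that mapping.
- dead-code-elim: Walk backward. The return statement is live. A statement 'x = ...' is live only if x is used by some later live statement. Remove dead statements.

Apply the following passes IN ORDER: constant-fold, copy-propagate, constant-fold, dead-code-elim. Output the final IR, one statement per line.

Answer: return 6

Derivation:
Initial IR:
  x = 5
  b = 4
  a = x
  v = 4 - b
  t = 6
  z = 2 + t
  d = 6 * 0
  return t
After constant-fold (8 stmts):
  x = 5
  b = 4
  a = x
  v = 4 - b
  t = 6
  z = 2 + t
  d = 0
  return t
After copy-propagate (8 stmts):
  x = 5
  b = 4
  a = 5
  v = 4 - 4
  t = 6
  z = 2 + 6
  d = 0
  return 6
After constant-fold (8 stmts):
  x = 5
  b = 4
  a = 5
  v = 0
  t = 6
  z = 8
  d = 0
  return 6
After dead-code-elim (1 stmts):
  return 6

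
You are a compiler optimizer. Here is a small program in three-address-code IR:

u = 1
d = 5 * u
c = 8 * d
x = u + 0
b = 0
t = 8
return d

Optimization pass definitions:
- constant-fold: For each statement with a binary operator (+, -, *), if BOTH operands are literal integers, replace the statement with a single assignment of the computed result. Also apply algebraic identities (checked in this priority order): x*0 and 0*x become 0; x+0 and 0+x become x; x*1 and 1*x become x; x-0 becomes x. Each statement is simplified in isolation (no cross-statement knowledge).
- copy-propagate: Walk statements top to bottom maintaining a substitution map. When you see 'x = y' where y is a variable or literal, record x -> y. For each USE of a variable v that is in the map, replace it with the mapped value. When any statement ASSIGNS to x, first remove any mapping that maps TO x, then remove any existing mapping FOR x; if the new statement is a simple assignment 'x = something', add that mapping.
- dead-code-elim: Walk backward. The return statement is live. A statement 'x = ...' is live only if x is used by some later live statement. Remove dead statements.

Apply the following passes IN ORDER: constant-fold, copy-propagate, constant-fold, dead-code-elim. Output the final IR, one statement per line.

Answer: d = 5
return d

Derivation:
Initial IR:
  u = 1
  d = 5 * u
  c = 8 * d
  x = u + 0
  b = 0
  t = 8
  return d
After constant-fold (7 stmts):
  u = 1
  d = 5 * u
  c = 8 * d
  x = u
  b = 0
  t = 8
  return d
After copy-propagate (7 stmts):
  u = 1
  d = 5 * 1
  c = 8 * d
  x = 1
  b = 0
  t = 8
  return d
After constant-fold (7 stmts):
  u = 1
  d = 5
  c = 8 * d
  x = 1
  b = 0
  t = 8
  return d
After dead-code-elim (2 stmts):
  d = 5
  return d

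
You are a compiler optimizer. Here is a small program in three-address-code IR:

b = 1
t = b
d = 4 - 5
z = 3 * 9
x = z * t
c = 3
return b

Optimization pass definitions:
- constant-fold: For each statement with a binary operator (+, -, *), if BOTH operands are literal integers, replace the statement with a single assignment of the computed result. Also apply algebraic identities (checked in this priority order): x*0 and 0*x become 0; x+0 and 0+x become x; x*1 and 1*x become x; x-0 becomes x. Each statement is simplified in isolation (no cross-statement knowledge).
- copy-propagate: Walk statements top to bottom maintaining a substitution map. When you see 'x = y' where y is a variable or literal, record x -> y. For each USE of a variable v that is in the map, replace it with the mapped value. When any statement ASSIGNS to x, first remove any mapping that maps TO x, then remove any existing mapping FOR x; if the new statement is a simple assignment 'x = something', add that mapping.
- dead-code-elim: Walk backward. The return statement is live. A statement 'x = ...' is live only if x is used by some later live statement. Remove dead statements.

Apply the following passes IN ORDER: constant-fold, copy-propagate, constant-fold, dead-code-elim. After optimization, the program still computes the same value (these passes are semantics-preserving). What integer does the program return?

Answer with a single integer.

Initial IR:
  b = 1
  t = b
  d = 4 - 5
  z = 3 * 9
  x = z * t
  c = 3
  return b
After constant-fold (7 stmts):
  b = 1
  t = b
  d = -1
  z = 27
  x = z * t
  c = 3
  return b
After copy-propagate (7 stmts):
  b = 1
  t = 1
  d = -1
  z = 27
  x = 27 * 1
  c = 3
  return 1
After constant-fold (7 stmts):
  b = 1
  t = 1
  d = -1
  z = 27
  x = 27
  c = 3
  return 1
After dead-code-elim (1 stmts):
  return 1
Evaluate:
  b = 1  =>  b = 1
  t = b  =>  t = 1
  d = 4 - 5  =>  d = -1
  z = 3 * 9  =>  z = 27
  x = z * t  =>  x = 27
  c = 3  =>  c = 3
  return b = 1

Answer: 1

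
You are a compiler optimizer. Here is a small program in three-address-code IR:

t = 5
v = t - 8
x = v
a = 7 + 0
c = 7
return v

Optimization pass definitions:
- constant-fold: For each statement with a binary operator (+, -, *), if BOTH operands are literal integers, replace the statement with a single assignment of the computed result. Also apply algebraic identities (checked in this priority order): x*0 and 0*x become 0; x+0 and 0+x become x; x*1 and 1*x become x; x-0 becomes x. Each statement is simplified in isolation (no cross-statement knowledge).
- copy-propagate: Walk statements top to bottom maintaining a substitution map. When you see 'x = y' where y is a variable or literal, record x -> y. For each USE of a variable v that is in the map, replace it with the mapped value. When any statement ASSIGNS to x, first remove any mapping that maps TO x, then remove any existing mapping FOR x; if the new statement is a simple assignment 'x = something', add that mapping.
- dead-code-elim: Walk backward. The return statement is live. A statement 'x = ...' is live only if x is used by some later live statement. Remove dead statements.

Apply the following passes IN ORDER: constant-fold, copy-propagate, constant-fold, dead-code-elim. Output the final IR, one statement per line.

Answer: v = -3
return v

Derivation:
Initial IR:
  t = 5
  v = t - 8
  x = v
  a = 7 + 0
  c = 7
  return v
After constant-fold (6 stmts):
  t = 5
  v = t - 8
  x = v
  a = 7
  c = 7
  return v
After copy-propagate (6 stmts):
  t = 5
  v = 5 - 8
  x = v
  a = 7
  c = 7
  return v
After constant-fold (6 stmts):
  t = 5
  v = -3
  x = v
  a = 7
  c = 7
  return v
After dead-code-elim (2 stmts):
  v = -3
  return v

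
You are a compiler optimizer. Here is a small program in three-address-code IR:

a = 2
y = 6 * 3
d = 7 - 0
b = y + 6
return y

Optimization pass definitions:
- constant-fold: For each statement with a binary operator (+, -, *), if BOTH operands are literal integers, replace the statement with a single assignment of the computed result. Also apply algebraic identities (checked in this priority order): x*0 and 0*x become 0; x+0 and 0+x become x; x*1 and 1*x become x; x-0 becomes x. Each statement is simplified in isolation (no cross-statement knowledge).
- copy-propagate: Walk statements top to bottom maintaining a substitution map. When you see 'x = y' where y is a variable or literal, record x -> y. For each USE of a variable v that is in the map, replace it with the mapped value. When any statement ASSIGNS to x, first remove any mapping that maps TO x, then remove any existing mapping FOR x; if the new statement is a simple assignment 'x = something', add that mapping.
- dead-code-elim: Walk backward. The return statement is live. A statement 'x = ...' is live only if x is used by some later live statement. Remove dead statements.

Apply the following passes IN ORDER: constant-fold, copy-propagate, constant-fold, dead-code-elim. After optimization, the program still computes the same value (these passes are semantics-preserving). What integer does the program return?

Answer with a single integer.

Answer: 18

Derivation:
Initial IR:
  a = 2
  y = 6 * 3
  d = 7 - 0
  b = y + 6
  return y
After constant-fold (5 stmts):
  a = 2
  y = 18
  d = 7
  b = y + 6
  return y
After copy-propagate (5 stmts):
  a = 2
  y = 18
  d = 7
  b = 18 + 6
  return 18
After constant-fold (5 stmts):
  a = 2
  y = 18
  d = 7
  b = 24
  return 18
After dead-code-elim (1 stmts):
  return 18
Evaluate:
  a = 2  =>  a = 2
  y = 6 * 3  =>  y = 18
  d = 7 - 0  =>  d = 7
  b = y + 6  =>  b = 24
  return y = 18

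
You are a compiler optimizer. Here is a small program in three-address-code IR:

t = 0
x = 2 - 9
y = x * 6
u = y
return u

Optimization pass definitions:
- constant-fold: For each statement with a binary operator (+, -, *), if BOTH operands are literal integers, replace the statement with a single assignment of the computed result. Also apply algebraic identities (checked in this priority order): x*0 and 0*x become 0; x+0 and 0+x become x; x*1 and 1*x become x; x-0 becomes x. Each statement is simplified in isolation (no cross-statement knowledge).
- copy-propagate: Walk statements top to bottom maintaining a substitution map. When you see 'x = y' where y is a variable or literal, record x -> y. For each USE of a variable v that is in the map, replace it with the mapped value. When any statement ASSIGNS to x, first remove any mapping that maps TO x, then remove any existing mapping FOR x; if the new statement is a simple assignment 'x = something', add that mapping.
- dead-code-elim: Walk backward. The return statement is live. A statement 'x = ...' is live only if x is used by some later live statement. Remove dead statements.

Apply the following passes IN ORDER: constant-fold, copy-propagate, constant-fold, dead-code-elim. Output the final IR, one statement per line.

Initial IR:
  t = 0
  x = 2 - 9
  y = x * 6
  u = y
  return u
After constant-fold (5 stmts):
  t = 0
  x = -7
  y = x * 6
  u = y
  return u
After copy-propagate (5 stmts):
  t = 0
  x = -7
  y = -7 * 6
  u = y
  return y
After constant-fold (5 stmts):
  t = 0
  x = -7
  y = -42
  u = y
  return y
After dead-code-elim (2 stmts):
  y = -42
  return y

Answer: y = -42
return y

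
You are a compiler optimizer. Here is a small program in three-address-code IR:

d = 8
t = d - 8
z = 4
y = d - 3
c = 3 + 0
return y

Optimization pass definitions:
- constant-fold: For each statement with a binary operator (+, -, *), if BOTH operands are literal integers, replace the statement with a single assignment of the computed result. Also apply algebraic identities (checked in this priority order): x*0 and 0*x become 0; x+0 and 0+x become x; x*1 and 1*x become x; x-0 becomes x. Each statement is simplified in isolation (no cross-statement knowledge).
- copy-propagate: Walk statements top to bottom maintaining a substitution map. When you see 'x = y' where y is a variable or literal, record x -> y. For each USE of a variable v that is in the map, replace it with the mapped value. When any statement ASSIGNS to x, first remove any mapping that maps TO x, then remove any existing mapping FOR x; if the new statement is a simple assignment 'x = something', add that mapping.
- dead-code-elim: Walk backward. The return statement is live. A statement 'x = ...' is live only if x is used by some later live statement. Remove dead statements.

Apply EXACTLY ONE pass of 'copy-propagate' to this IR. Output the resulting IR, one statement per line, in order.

Answer: d = 8
t = 8 - 8
z = 4
y = 8 - 3
c = 3 + 0
return y

Derivation:
Applying copy-propagate statement-by-statement:
  [1] d = 8  (unchanged)
  [2] t = d - 8  -> t = 8 - 8
  [3] z = 4  (unchanged)
  [4] y = d - 3  -> y = 8 - 3
  [5] c = 3 + 0  (unchanged)
  [6] return y  (unchanged)
Result (6 stmts):
  d = 8
  t = 8 - 8
  z = 4
  y = 8 - 3
  c = 3 + 0
  return y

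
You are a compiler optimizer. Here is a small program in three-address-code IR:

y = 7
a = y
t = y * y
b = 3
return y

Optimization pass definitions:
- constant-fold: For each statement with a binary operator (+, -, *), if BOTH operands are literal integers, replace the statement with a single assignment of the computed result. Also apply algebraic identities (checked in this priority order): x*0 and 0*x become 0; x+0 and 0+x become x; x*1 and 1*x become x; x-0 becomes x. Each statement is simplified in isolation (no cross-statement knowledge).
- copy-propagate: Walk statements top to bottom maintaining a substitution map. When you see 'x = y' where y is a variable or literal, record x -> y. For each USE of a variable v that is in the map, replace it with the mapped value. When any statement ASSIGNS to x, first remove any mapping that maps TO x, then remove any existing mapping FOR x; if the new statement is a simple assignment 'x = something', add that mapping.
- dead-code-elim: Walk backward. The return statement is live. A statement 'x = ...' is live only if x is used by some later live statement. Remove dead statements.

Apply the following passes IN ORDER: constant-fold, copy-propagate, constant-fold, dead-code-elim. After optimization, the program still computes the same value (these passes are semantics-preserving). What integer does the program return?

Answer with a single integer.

Initial IR:
  y = 7
  a = y
  t = y * y
  b = 3
  return y
After constant-fold (5 stmts):
  y = 7
  a = y
  t = y * y
  b = 3
  return y
After copy-propagate (5 stmts):
  y = 7
  a = 7
  t = 7 * 7
  b = 3
  return 7
After constant-fold (5 stmts):
  y = 7
  a = 7
  t = 49
  b = 3
  return 7
After dead-code-elim (1 stmts):
  return 7
Evaluate:
  y = 7  =>  y = 7
  a = y  =>  a = 7
  t = y * y  =>  t = 49
  b = 3  =>  b = 3
  return y = 7

Answer: 7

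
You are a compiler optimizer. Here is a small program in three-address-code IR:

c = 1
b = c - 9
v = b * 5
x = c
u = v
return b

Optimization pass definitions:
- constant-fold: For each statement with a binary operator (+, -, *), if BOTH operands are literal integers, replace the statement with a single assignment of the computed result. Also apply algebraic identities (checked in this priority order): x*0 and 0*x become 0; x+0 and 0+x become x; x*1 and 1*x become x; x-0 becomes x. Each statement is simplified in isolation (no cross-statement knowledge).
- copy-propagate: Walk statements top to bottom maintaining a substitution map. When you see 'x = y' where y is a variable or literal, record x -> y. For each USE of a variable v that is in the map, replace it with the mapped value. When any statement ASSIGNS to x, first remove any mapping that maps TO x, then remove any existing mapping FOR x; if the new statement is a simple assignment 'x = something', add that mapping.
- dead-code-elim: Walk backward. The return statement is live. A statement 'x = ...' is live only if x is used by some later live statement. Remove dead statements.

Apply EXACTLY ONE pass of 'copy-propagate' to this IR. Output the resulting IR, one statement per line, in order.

Answer: c = 1
b = 1 - 9
v = b * 5
x = 1
u = v
return b

Derivation:
Applying copy-propagate statement-by-statement:
  [1] c = 1  (unchanged)
  [2] b = c - 9  -> b = 1 - 9
  [3] v = b * 5  (unchanged)
  [4] x = c  -> x = 1
  [5] u = v  (unchanged)
  [6] return b  (unchanged)
Result (6 stmts):
  c = 1
  b = 1 - 9
  v = b * 5
  x = 1
  u = v
  return b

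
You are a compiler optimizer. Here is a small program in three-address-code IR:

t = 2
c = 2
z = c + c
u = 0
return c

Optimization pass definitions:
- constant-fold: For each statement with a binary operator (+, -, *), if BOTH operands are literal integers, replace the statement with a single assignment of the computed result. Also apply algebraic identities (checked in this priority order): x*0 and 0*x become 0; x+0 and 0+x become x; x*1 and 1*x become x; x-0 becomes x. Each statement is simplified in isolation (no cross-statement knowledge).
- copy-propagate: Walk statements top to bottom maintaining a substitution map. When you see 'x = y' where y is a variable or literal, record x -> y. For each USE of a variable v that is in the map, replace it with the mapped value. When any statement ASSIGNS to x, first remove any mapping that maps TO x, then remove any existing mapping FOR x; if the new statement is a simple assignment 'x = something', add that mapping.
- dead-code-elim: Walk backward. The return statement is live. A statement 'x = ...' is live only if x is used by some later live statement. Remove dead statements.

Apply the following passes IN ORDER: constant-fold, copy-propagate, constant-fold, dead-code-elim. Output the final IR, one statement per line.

Initial IR:
  t = 2
  c = 2
  z = c + c
  u = 0
  return c
After constant-fold (5 stmts):
  t = 2
  c = 2
  z = c + c
  u = 0
  return c
After copy-propagate (5 stmts):
  t = 2
  c = 2
  z = 2 + 2
  u = 0
  return 2
After constant-fold (5 stmts):
  t = 2
  c = 2
  z = 4
  u = 0
  return 2
After dead-code-elim (1 stmts):
  return 2

Answer: return 2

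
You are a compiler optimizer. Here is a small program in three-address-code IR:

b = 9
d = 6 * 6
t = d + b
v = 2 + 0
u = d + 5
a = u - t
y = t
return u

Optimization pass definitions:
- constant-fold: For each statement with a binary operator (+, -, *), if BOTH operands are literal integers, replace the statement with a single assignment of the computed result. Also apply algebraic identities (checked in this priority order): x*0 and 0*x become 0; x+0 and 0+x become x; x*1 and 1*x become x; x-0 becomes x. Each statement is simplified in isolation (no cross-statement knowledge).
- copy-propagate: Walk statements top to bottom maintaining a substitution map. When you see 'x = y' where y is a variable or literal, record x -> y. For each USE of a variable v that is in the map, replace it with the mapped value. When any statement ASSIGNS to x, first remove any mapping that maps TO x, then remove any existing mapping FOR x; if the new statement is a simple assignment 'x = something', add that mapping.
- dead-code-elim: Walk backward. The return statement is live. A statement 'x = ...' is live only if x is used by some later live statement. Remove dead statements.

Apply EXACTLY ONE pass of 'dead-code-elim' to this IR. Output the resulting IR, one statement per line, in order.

Applying dead-code-elim statement-by-statement:
  [8] return u  -> KEEP (return); live=['u']
  [7] y = t  -> DEAD (y not live)
  [6] a = u - t  -> DEAD (a not live)
  [5] u = d + 5  -> KEEP; live=['d']
  [4] v = 2 + 0  -> DEAD (v not live)
  [3] t = d + b  -> DEAD (t not live)
  [2] d = 6 * 6  -> KEEP; live=[]
  [1] b = 9  -> DEAD (b not live)
Result (3 stmts):
  d = 6 * 6
  u = d + 5
  return u

Answer: d = 6 * 6
u = d + 5
return u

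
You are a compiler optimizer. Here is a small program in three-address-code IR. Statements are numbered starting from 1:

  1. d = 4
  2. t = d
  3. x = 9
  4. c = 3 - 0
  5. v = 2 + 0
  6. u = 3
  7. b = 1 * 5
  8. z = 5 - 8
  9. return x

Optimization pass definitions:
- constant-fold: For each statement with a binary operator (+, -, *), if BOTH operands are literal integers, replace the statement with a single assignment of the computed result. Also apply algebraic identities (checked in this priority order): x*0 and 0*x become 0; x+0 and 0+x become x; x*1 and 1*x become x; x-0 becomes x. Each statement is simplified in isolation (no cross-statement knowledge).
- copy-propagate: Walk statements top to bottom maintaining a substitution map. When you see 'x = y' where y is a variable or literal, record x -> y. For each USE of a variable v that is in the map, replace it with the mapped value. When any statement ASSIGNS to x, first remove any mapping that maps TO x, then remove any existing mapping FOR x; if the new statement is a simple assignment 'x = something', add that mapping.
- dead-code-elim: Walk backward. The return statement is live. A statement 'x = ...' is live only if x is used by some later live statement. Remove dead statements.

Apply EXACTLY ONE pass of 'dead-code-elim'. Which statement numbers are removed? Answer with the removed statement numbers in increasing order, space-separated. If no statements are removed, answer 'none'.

Answer: 1 2 4 5 6 7 8

Derivation:
Backward liveness scan:
Stmt 1 'd = 4': DEAD (d not in live set [])
Stmt 2 't = d': DEAD (t not in live set [])
Stmt 3 'x = 9': KEEP (x is live); live-in = []
Stmt 4 'c = 3 - 0': DEAD (c not in live set ['x'])
Stmt 5 'v = 2 + 0': DEAD (v not in live set ['x'])
Stmt 6 'u = 3': DEAD (u not in live set ['x'])
Stmt 7 'b = 1 * 5': DEAD (b not in live set ['x'])
Stmt 8 'z = 5 - 8': DEAD (z not in live set ['x'])
Stmt 9 'return x': KEEP (return); live-in = ['x']
Removed statement numbers: [1, 2, 4, 5, 6, 7, 8]
Surviving IR:
  x = 9
  return x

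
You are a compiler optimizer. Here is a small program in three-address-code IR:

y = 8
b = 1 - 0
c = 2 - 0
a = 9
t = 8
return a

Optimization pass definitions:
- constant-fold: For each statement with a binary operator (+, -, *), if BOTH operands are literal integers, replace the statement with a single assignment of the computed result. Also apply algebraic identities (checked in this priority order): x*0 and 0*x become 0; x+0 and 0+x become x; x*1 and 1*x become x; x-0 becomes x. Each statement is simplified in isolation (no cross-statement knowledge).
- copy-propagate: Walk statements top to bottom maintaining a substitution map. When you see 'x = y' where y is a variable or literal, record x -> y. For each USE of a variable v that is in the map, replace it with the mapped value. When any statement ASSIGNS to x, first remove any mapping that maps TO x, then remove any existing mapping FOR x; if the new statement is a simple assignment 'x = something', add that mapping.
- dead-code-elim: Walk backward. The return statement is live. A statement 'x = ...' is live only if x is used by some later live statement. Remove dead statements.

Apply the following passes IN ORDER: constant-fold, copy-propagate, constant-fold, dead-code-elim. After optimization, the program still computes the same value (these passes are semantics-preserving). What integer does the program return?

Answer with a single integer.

Answer: 9

Derivation:
Initial IR:
  y = 8
  b = 1 - 0
  c = 2 - 0
  a = 9
  t = 8
  return a
After constant-fold (6 stmts):
  y = 8
  b = 1
  c = 2
  a = 9
  t = 8
  return a
After copy-propagate (6 stmts):
  y = 8
  b = 1
  c = 2
  a = 9
  t = 8
  return 9
After constant-fold (6 stmts):
  y = 8
  b = 1
  c = 2
  a = 9
  t = 8
  return 9
After dead-code-elim (1 stmts):
  return 9
Evaluate:
  y = 8  =>  y = 8
  b = 1 - 0  =>  b = 1
  c = 2 - 0  =>  c = 2
  a = 9  =>  a = 9
  t = 8  =>  t = 8
  return a = 9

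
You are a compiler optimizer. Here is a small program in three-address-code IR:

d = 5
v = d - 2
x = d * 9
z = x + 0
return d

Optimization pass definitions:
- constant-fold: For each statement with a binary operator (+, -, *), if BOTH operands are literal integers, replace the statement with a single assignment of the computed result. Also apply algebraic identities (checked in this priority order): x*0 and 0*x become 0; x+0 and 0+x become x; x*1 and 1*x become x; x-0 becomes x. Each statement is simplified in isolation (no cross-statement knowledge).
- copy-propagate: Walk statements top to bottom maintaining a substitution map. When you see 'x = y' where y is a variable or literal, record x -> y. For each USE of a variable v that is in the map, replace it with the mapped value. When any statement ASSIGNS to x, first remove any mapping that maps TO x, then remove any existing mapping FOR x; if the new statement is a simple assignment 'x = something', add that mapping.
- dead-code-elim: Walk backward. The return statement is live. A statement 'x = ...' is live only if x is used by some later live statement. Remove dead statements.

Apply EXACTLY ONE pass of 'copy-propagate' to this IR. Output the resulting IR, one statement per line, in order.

Applying copy-propagate statement-by-statement:
  [1] d = 5  (unchanged)
  [2] v = d - 2  -> v = 5 - 2
  [3] x = d * 9  -> x = 5 * 9
  [4] z = x + 0  (unchanged)
  [5] return d  -> return 5
Result (5 stmts):
  d = 5
  v = 5 - 2
  x = 5 * 9
  z = x + 0
  return 5

Answer: d = 5
v = 5 - 2
x = 5 * 9
z = x + 0
return 5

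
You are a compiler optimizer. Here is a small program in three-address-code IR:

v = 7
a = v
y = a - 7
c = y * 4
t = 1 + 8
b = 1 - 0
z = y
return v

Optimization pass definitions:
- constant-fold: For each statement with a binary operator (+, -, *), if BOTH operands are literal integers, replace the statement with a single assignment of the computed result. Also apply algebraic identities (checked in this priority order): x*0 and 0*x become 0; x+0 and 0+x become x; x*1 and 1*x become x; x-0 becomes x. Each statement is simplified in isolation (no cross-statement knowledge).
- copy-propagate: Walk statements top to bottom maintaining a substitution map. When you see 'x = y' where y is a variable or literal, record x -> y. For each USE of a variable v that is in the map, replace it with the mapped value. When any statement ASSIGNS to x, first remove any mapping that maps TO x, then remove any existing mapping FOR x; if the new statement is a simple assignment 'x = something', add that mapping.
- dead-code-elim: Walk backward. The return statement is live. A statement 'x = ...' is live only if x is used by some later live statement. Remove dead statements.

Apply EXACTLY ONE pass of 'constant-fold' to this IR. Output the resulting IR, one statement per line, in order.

Applying constant-fold statement-by-statement:
  [1] v = 7  (unchanged)
  [2] a = v  (unchanged)
  [3] y = a - 7  (unchanged)
  [4] c = y * 4  (unchanged)
  [5] t = 1 + 8  -> t = 9
  [6] b = 1 - 0  -> b = 1
  [7] z = y  (unchanged)
  [8] return v  (unchanged)
Result (8 stmts):
  v = 7
  a = v
  y = a - 7
  c = y * 4
  t = 9
  b = 1
  z = y
  return v

Answer: v = 7
a = v
y = a - 7
c = y * 4
t = 9
b = 1
z = y
return v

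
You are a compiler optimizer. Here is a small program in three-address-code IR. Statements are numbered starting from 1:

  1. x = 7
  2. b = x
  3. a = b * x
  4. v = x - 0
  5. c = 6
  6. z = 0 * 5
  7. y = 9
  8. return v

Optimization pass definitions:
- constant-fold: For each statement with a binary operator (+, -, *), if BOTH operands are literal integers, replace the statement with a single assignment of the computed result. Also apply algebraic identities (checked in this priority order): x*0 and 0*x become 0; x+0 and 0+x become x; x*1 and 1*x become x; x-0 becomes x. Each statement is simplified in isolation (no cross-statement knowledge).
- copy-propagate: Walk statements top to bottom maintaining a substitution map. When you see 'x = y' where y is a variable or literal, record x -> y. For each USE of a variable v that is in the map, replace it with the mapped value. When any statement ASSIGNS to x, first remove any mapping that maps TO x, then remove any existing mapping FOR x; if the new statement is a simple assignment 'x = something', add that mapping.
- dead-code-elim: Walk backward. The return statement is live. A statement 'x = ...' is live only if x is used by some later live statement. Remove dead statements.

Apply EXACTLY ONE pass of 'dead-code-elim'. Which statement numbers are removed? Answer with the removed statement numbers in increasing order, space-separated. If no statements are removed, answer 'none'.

Backward liveness scan:
Stmt 1 'x = 7': KEEP (x is live); live-in = []
Stmt 2 'b = x': DEAD (b not in live set ['x'])
Stmt 3 'a = b * x': DEAD (a not in live set ['x'])
Stmt 4 'v = x - 0': KEEP (v is live); live-in = ['x']
Stmt 5 'c = 6': DEAD (c not in live set ['v'])
Stmt 6 'z = 0 * 5': DEAD (z not in live set ['v'])
Stmt 7 'y = 9': DEAD (y not in live set ['v'])
Stmt 8 'return v': KEEP (return); live-in = ['v']
Removed statement numbers: [2, 3, 5, 6, 7]
Surviving IR:
  x = 7
  v = x - 0
  return v

Answer: 2 3 5 6 7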